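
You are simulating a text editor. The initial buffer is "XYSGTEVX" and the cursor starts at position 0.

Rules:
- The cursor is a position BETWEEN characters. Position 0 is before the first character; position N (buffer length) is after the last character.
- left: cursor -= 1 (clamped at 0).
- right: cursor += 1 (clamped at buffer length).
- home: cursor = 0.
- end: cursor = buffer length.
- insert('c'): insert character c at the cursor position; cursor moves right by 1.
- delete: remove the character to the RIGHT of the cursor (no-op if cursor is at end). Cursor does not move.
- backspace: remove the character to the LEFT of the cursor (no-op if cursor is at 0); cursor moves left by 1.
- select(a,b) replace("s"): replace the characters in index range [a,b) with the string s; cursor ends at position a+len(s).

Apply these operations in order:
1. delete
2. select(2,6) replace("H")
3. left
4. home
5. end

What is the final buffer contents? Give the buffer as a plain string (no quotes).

Answer: YSHX

Derivation:
After op 1 (delete): buf='YSGTEVX' cursor=0
After op 2 (select(2,6) replace("H")): buf='YSHX' cursor=3
After op 3 (left): buf='YSHX' cursor=2
After op 4 (home): buf='YSHX' cursor=0
After op 5 (end): buf='YSHX' cursor=4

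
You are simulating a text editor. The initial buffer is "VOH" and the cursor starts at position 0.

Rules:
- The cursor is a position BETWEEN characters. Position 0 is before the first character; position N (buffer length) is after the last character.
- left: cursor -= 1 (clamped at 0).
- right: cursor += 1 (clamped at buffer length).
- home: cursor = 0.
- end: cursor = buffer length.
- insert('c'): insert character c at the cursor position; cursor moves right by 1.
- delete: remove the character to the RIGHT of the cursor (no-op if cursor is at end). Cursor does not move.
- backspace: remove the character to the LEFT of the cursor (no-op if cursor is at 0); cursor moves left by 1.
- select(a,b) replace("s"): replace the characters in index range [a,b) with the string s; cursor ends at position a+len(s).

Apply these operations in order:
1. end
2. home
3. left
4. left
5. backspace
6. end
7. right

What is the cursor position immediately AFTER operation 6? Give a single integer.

After op 1 (end): buf='VOH' cursor=3
After op 2 (home): buf='VOH' cursor=0
After op 3 (left): buf='VOH' cursor=0
After op 4 (left): buf='VOH' cursor=0
After op 5 (backspace): buf='VOH' cursor=0
After op 6 (end): buf='VOH' cursor=3

Answer: 3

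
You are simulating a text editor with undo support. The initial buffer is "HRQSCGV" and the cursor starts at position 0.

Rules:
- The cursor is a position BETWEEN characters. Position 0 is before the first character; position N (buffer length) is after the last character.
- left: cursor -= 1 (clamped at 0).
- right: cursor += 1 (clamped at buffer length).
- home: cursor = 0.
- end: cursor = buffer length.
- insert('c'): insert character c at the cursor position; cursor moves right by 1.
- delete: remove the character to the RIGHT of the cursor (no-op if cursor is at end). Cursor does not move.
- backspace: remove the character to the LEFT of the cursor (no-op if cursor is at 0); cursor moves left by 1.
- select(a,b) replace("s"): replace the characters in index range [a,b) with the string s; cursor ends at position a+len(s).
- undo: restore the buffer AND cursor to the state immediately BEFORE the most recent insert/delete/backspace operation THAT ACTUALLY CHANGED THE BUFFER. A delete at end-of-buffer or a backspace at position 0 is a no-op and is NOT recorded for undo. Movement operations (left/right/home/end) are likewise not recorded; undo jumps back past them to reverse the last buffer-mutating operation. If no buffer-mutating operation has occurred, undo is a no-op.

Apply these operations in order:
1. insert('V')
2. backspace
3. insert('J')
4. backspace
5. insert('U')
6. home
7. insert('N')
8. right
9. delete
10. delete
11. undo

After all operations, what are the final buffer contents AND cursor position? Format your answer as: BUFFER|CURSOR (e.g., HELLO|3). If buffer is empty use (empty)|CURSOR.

Answer: NURQSCGV|2

Derivation:
After op 1 (insert('V')): buf='VHRQSCGV' cursor=1
After op 2 (backspace): buf='HRQSCGV' cursor=0
After op 3 (insert('J')): buf='JHRQSCGV' cursor=1
After op 4 (backspace): buf='HRQSCGV' cursor=0
After op 5 (insert('U')): buf='UHRQSCGV' cursor=1
After op 6 (home): buf='UHRQSCGV' cursor=0
After op 7 (insert('N')): buf='NUHRQSCGV' cursor=1
After op 8 (right): buf='NUHRQSCGV' cursor=2
After op 9 (delete): buf='NURQSCGV' cursor=2
After op 10 (delete): buf='NUQSCGV' cursor=2
After op 11 (undo): buf='NURQSCGV' cursor=2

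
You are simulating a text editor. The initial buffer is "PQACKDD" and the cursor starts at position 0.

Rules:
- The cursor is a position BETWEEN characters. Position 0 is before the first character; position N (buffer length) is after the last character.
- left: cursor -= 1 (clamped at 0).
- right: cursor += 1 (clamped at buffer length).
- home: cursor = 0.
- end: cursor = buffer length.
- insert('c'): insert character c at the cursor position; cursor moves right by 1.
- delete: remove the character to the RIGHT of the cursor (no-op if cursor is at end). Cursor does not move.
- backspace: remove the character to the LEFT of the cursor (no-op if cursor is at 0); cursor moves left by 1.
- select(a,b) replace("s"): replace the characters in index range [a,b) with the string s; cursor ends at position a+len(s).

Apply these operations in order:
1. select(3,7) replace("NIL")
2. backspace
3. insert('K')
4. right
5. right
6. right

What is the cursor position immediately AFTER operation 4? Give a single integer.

After op 1 (select(3,7) replace("NIL")): buf='PQANIL' cursor=6
After op 2 (backspace): buf='PQANI' cursor=5
After op 3 (insert('K')): buf='PQANIK' cursor=6
After op 4 (right): buf='PQANIK' cursor=6

Answer: 6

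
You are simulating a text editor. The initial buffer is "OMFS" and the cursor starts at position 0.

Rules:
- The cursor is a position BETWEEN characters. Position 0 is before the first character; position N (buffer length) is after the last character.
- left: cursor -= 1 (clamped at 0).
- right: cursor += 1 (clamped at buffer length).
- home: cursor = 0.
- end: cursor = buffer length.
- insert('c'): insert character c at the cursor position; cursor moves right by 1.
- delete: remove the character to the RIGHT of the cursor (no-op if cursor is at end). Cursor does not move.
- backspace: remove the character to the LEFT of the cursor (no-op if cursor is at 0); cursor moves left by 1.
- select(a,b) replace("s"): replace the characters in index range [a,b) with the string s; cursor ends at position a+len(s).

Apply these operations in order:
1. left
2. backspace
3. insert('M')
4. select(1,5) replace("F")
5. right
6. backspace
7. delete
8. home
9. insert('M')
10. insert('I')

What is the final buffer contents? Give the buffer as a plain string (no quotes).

Answer: MIM

Derivation:
After op 1 (left): buf='OMFS' cursor=0
After op 2 (backspace): buf='OMFS' cursor=0
After op 3 (insert('M')): buf='MOMFS' cursor=1
After op 4 (select(1,5) replace("F")): buf='MF' cursor=2
After op 5 (right): buf='MF' cursor=2
After op 6 (backspace): buf='M' cursor=1
After op 7 (delete): buf='M' cursor=1
After op 8 (home): buf='M' cursor=0
After op 9 (insert('M')): buf='MM' cursor=1
After op 10 (insert('I')): buf='MIM' cursor=2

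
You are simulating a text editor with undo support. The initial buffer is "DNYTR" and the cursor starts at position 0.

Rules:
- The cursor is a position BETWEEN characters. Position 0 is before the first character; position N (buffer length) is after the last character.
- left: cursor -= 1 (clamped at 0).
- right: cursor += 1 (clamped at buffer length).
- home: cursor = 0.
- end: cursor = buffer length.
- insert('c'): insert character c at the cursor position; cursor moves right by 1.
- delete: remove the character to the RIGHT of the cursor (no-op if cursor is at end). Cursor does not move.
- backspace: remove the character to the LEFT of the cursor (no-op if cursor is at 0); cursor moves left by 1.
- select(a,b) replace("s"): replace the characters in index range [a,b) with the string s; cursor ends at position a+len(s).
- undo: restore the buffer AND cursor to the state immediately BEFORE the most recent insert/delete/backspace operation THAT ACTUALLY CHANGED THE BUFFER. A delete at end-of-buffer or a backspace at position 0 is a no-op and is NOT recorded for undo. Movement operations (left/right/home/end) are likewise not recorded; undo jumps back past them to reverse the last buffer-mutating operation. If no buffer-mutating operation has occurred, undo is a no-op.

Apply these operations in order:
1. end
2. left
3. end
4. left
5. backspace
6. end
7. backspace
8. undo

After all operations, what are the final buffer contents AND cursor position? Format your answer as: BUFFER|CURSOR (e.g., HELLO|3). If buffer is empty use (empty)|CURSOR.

After op 1 (end): buf='DNYTR' cursor=5
After op 2 (left): buf='DNYTR' cursor=4
After op 3 (end): buf='DNYTR' cursor=5
After op 4 (left): buf='DNYTR' cursor=4
After op 5 (backspace): buf='DNYR' cursor=3
After op 6 (end): buf='DNYR' cursor=4
After op 7 (backspace): buf='DNY' cursor=3
After op 8 (undo): buf='DNYR' cursor=4

Answer: DNYR|4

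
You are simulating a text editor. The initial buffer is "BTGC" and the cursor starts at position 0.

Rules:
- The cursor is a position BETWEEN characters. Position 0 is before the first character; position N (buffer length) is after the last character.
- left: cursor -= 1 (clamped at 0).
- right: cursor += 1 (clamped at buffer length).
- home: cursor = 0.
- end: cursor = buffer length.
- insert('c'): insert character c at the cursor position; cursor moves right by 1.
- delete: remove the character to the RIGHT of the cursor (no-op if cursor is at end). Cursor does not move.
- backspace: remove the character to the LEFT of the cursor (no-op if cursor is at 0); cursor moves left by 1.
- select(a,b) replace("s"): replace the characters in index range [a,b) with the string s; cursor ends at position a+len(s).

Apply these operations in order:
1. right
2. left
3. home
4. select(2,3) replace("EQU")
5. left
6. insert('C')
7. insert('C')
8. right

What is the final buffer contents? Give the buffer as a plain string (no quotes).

Answer: BTEQCCUC

Derivation:
After op 1 (right): buf='BTGC' cursor=1
After op 2 (left): buf='BTGC' cursor=0
After op 3 (home): buf='BTGC' cursor=0
After op 4 (select(2,3) replace("EQU")): buf='BTEQUC' cursor=5
After op 5 (left): buf='BTEQUC' cursor=4
After op 6 (insert('C')): buf='BTEQCUC' cursor=5
After op 7 (insert('C')): buf='BTEQCCUC' cursor=6
After op 8 (right): buf='BTEQCCUC' cursor=7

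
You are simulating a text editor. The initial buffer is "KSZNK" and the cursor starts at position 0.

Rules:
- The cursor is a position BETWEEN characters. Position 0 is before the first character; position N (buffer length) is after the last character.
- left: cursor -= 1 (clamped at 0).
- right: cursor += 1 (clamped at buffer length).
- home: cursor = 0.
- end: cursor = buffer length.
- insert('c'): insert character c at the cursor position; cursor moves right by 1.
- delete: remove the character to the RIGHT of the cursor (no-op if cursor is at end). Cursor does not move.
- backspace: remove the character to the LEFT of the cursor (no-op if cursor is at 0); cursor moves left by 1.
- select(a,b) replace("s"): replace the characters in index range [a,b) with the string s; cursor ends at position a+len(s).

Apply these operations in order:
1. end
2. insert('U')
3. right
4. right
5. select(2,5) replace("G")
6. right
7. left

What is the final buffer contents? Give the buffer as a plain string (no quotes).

After op 1 (end): buf='KSZNK' cursor=5
After op 2 (insert('U')): buf='KSZNKU' cursor=6
After op 3 (right): buf='KSZNKU' cursor=6
After op 4 (right): buf='KSZNKU' cursor=6
After op 5 (select(2,5) replace("G")): buf='KSGU' cursor=3
After op 6 (right): buf='KSGU' cursor=4
After op 7 (left): buf='KSGU' cursor=3

Answer: KSGU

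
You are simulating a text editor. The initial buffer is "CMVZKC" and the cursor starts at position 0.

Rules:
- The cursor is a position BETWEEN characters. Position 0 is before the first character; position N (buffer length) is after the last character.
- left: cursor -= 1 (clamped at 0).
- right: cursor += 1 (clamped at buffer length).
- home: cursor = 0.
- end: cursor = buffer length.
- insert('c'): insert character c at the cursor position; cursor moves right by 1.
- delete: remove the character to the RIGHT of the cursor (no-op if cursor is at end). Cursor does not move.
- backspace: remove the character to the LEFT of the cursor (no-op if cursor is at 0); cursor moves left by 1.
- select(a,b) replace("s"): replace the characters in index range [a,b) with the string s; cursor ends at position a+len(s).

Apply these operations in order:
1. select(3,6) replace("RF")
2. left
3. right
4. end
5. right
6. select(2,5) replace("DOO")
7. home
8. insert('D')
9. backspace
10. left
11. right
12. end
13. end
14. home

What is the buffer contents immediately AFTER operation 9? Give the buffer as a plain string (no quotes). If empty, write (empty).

Answer: CMDOO

Derivation:
After op 1 (select(3,6) replace("RF")): buf='CMVRF' cursor=5
After op 2 (left): buf='CMVRF' cursor=4
After op 3 (right): buf='CMVRF' cursor=5
After op 4 (end): buf='CMVRF' cursor=5
After op 5 (right): buf='CMVRF' cursor=5
After op 6 (select(2,5) replace("DOO")): buf='CMDOO' cursor=5
After op 7 (home): buf='CMDOO' cursor=0
After op 8 (insert('D')): buf='DCMDOO' cursor=1
After op 9 (backspace): buf='CMDOO' cursor=0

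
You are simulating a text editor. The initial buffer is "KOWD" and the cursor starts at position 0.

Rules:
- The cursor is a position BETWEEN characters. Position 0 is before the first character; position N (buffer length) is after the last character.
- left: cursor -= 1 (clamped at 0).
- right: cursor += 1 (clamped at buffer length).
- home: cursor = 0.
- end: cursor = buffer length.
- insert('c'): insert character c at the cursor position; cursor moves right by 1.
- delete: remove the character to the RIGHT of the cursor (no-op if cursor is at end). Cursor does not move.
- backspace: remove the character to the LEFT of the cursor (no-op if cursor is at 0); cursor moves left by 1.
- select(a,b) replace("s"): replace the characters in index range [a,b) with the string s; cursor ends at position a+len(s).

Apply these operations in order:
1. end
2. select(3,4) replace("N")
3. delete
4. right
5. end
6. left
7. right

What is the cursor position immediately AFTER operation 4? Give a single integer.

Answer: 4

Derivation:
After op 1 (end): buf='KOWD' cursor=4
After op 2 (select(3,4) replace("N")): buf='KOWN' cursor=4
After op 3 (delete): buf='KOWN' cursor=4
After op 4 (right): buf='KOWN' cursor=4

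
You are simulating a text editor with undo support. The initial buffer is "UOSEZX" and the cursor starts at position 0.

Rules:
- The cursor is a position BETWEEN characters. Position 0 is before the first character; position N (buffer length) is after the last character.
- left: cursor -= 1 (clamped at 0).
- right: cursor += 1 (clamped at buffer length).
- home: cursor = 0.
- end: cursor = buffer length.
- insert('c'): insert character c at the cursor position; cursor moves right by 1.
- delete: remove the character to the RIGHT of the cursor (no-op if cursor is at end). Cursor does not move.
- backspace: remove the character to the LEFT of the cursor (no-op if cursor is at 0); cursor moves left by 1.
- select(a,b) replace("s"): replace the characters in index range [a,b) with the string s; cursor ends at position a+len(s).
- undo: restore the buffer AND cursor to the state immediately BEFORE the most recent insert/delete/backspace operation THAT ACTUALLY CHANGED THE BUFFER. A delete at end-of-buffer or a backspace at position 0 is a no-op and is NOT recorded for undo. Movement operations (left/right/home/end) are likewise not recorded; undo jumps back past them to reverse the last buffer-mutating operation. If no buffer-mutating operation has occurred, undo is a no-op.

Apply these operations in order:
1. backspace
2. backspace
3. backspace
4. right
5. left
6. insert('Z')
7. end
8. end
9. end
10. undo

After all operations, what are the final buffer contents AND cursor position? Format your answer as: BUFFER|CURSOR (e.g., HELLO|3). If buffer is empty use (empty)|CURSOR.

After op 1 (backspace): buf='UOSEZX' cursor=0
After op 2 (backspace): buf='UOSEZX' cursor=0
After op 3 (backspace): buf='UOSEZX' cursor=0
After op 4 (right): buf='UOSEZX' cursor=1
After op 5 (left): buf='UOSEZX' cursor=0
After op 6 (insert('Z')): buf='ZUOSEZX' cursor=1
After op 7 (end): buf='ZUOSEZX' cursor=7
After op 8 (end): buf='ZUOSEZX' cursor=7
After op 9 (end): buf='ZUOSEZX' cursor=7
After op 10 (undo): buf='UOSEZX' cursor=0

Answer: UOSEZX|0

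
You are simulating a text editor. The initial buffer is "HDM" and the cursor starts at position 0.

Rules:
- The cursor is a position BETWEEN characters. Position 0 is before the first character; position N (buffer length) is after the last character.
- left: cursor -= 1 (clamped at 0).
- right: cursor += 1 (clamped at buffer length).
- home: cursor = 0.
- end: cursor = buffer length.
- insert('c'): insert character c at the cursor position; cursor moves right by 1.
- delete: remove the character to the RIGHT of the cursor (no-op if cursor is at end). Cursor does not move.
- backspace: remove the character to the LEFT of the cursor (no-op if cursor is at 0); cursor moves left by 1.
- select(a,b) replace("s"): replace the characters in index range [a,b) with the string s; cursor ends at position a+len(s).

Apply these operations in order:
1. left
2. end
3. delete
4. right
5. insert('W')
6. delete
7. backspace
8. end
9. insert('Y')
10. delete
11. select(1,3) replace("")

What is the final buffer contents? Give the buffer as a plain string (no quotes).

Answer: HY

Derivation:
After op 1 (left): buf='HDM' cursor=0
After op 2 (end): buf='HDM' cursor=3
After op 3 (delete): buf='HDM' cursor=3
After op 4 (right): buf='HDM' cursor=3
After op 5 (insert('W')): buf='HDMW' cursor=4
After op 6 (delete): buf='HDMW' cursor=4
After op 7 (backspace): buf='HDM' cursor=3
After op 8 (end): buf='HDM' cursor=3
After op 9 (insert('Y')): buf='HDMY' cursor=4
After op 10 (delete): buf='HDMY' cursor=4
After op 11 (select(1,3) replace("")): buf='HY' cursor=1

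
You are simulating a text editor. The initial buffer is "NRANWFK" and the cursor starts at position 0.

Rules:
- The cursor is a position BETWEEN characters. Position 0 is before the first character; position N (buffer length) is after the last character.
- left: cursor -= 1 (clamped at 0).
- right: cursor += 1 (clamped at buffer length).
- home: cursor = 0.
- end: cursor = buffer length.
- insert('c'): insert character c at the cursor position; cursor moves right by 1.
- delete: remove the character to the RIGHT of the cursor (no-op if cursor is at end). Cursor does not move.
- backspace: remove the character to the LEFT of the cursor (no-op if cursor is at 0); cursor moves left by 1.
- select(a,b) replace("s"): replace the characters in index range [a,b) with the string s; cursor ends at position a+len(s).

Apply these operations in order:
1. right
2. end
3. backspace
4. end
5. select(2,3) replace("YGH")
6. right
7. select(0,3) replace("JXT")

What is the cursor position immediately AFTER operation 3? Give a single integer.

Answer: 6

Derivation:
After op 1 (right): buf='NRANWFK' cursor=1
After op 2 (end): buf='NRANWFK' cursor=7
After op 3 (backspace): buf='NRANWF' cursor=6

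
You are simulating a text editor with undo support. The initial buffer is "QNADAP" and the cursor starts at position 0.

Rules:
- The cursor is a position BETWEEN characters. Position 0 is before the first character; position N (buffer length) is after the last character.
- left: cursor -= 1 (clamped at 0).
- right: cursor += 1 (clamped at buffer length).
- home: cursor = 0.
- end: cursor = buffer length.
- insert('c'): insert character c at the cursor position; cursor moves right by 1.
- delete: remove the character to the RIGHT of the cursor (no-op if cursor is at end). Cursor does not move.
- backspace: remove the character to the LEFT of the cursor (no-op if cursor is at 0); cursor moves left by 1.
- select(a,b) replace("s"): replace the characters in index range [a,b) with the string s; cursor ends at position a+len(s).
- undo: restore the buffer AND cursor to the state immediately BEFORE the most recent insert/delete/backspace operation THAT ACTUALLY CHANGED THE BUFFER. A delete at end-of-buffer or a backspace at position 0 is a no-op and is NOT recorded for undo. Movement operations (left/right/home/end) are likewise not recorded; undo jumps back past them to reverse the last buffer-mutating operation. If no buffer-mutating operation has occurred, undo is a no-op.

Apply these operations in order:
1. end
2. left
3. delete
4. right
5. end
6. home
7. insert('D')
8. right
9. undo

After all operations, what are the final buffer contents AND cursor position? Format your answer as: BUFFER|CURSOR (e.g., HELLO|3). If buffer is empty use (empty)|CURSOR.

Answer: QNADA|0

Derivation:
After op 1 (end): buf='QNADAP' cursor=6
After op 2 (left): buf='QNADAP' cursor=5
After op 3 (delete): buf='QNADA' cursor=5
After op 4 (right): buf='QNADA' cursor=5
After op 5 (end): buf='QNADA' cursor=5
After op 6 (home): buf='QNADA' cursor=0
After op 7 (insert('D')): buf='DQNADA' cursor=1
After op 8 (right): buf='DQNADA' cursor=2
After op 9 (undo): buf='QNADA' cursor=0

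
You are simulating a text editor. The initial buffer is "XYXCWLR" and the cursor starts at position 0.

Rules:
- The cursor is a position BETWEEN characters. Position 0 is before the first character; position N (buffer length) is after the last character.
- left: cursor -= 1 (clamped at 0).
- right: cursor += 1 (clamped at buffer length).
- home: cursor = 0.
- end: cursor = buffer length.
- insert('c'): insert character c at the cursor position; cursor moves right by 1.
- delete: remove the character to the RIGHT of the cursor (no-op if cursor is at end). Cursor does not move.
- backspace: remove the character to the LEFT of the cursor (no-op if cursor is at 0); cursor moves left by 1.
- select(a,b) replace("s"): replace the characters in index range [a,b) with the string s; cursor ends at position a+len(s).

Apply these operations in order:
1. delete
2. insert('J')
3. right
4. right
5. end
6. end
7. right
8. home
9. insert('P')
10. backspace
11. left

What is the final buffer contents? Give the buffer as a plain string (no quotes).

After op 1 (delete): buf='YXCWLR' cursor=0
After op 2 (insert('J')): buf='JYXCWLR' cursor=1
After op 3 (right): buf='JYXCWLR' cursor=2
After op 4 (right): buf='JYXCWLR' cursor=3
After op 5 (end): buf='JYXCWLR' cursor=7
After op 6 (end): buf='JYXCWLR' cursor=7
After op 7 (right): buf='JYXCWLR' cursor=7
After op 8 (home): buf='JYXCWLR' cursor=0
After op 9 (insert('P')): buf='PJYXCWLR' cursor=1
After op 10 (backspace): buf='JYXCWLR' cursor=0
After op 11 (left): buf='JYXCWLR' cursor=0

Answer: JYXCWLR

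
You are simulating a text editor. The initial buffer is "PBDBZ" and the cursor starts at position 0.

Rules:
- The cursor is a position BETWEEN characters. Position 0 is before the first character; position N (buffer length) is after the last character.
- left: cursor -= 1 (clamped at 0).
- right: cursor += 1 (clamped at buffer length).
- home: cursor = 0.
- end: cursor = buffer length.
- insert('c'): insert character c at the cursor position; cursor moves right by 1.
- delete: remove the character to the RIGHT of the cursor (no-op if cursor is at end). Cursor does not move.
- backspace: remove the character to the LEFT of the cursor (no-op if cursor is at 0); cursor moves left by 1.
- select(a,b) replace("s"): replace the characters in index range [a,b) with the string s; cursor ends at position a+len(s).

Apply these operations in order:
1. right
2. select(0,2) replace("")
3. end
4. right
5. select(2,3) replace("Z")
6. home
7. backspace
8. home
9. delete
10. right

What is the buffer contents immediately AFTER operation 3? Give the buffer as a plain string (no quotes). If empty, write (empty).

Answer: DBZ

Derivation:
After op 1 (right): buf='PBDBZ' cursor=1
After op 2 (select(0,2) replace("")): buf='DBZ' cursor=0
After op 3 (end): buf='DBZ' cursor=3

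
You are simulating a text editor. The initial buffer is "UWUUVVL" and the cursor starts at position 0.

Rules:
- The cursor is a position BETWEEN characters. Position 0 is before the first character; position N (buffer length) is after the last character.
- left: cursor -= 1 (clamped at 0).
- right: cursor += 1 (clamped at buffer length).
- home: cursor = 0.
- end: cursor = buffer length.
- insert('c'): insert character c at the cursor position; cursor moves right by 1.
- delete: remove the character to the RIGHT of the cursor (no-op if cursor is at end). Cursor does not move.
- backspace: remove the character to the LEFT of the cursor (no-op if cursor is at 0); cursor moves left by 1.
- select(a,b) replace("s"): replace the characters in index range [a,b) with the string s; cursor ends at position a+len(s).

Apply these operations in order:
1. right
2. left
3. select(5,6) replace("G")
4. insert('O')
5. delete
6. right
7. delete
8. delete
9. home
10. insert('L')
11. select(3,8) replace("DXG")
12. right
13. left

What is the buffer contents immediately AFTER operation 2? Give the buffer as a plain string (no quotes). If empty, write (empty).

After op 1 (right): buf='UWUUVVL' cursor=1
After op 2 (left): buf='UWUUVVL' cursor=0

Answer: UWUUVVL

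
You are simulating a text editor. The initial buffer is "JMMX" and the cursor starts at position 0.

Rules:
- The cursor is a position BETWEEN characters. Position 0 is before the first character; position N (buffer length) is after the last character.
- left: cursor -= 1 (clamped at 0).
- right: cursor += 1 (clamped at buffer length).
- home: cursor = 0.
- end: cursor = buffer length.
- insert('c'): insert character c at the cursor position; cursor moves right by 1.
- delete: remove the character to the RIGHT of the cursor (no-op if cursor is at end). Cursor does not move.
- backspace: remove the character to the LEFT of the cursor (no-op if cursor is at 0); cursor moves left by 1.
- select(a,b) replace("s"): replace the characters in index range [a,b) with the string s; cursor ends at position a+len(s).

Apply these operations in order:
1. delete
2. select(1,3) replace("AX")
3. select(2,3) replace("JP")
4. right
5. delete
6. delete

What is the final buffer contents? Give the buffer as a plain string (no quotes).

After op 1 (delete): buf='MMX' cursor=0
After op 2 (select(1,3) replace("AX")): buf='MAX' cursor=3
After op 3 (select(2,3) replace("JP")): buf='MAJP' cursor=4
After op 4 (right): buf='MAJP' cursor=4
After op 5 (delete): buf='MAJP' cursor=4
After op 6 (delete): buf='MAJP' cursor=4

Answer: MAJP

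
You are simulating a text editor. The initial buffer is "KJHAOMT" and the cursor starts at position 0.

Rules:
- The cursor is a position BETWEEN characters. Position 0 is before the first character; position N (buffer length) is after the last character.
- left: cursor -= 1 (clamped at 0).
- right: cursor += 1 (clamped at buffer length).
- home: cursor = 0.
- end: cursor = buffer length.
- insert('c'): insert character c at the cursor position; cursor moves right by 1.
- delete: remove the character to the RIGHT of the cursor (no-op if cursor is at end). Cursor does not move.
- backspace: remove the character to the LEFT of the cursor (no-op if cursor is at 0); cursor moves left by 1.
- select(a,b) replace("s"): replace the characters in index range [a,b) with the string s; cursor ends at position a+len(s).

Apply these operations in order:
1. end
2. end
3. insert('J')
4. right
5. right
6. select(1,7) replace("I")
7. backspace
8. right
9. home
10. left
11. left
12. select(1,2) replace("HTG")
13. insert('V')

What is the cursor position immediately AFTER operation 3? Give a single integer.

Answer: 8

Derivation:
After op 1 (end): buf='KJHAOMT' cursor=7
After op 2 (end): buf='KJHAOMT' cursor=7
After op 3 (insert('J')): buf='KJHAOMTJ' cursor=8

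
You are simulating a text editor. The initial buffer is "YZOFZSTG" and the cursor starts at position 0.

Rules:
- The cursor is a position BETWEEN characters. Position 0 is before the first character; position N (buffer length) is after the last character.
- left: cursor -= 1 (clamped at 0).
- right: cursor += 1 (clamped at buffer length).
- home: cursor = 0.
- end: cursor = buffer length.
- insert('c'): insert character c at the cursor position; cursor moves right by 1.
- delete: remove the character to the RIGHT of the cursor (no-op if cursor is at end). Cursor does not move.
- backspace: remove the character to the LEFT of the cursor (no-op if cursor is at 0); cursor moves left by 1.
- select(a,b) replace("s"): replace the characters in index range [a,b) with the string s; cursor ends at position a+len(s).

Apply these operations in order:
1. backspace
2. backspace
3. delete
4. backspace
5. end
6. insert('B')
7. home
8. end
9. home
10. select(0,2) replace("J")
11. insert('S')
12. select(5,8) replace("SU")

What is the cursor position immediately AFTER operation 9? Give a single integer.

Answer: 0

Derivation:
After op 1 (backspace): buf='YZOFZSTG' cursor=0
After op 2 (backspace): buf='YZOFZSTG' cursor=0
After op 3 (delete): buf='ZOFZSTG' cursor=0
After op 4 (backspace): buf='ZOFZSTG' cursor=0
After op 5 (end): buf='ZOFZSTG' cursor=7
After op 6 (insert('B')): buf='ZOFZSTGB' cursor=8
After op 7 (home): buf='ZOFZSTGB' cursor=0
After op 8 (end): buf='ZOFZSTGB' cursor=8
After op 9 (home): buf='ZOFZSTGB' cursor=0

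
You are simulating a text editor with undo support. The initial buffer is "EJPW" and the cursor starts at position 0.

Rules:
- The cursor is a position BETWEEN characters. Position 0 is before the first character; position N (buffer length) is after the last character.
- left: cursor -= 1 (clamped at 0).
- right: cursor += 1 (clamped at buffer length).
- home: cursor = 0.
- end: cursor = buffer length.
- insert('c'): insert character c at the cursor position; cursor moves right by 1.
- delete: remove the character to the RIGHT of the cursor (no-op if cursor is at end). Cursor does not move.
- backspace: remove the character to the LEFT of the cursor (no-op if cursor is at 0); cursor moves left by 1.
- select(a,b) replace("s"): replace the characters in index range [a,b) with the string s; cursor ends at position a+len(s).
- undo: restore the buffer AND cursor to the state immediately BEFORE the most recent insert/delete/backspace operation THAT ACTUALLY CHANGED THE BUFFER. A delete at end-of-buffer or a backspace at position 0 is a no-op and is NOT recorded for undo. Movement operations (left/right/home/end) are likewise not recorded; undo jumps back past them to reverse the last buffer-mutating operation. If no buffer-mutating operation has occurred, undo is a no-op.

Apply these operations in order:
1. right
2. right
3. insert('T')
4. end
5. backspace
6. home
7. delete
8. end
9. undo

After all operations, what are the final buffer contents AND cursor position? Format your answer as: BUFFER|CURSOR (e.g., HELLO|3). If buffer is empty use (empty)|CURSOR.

After op 1 (right): buf='EJPW' cursor=1
After op 2 (right): buf='EJPW' cursor=2
After op 3 (insert('T')): buf='EJTPW' cursor=3
After op 4 (end): buf='EJTPW' cursor=5
After op 5 (backspace): buf='EJTP' cursor=4
After op 6 (home): buf='EJTP' cursor=0
After op 7 (delete): buf='JTP' cursor=0
After op 8 (end): buf='JTP' cursor=3
After op 9 (undo): buf='EJTP' cursor=0

Answer: EJTP|0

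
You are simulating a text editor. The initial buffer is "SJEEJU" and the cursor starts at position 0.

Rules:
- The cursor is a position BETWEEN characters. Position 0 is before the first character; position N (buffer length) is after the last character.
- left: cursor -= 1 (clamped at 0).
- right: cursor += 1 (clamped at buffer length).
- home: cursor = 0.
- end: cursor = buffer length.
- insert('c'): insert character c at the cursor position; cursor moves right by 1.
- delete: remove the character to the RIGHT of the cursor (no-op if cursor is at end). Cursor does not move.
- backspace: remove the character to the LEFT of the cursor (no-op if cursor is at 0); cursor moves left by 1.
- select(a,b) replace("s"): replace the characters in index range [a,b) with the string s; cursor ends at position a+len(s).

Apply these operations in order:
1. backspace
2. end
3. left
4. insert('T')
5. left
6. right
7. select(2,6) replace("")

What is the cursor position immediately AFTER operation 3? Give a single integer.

Answer: 5

Derivation:
After op 1 (backspace): buf='SJEEJU' cursor=0
After op 2 (end): buf='SJEEJU' cursor=6
After op 3 (left): buf='SJEEJU' cursor=5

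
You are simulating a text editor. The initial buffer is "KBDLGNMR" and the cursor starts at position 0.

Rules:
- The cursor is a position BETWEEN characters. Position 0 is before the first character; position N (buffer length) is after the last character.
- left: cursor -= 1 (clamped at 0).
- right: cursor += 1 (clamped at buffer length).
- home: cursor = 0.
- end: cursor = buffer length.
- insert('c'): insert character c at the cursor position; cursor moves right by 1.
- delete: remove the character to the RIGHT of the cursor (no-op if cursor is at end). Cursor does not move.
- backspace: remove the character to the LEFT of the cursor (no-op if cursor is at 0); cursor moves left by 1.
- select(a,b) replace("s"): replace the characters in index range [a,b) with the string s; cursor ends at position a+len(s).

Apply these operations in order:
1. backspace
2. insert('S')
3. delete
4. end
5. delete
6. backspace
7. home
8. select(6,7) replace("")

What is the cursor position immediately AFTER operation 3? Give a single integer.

After op 1 (backspace): buf='KBDLGNMR' cursor=0
After op 2 (insert('S')): buf='SKBDLGNMR' cursor=1
After op 3 (delete): buf='SBDLGNMR' cursor=1

Answer: 1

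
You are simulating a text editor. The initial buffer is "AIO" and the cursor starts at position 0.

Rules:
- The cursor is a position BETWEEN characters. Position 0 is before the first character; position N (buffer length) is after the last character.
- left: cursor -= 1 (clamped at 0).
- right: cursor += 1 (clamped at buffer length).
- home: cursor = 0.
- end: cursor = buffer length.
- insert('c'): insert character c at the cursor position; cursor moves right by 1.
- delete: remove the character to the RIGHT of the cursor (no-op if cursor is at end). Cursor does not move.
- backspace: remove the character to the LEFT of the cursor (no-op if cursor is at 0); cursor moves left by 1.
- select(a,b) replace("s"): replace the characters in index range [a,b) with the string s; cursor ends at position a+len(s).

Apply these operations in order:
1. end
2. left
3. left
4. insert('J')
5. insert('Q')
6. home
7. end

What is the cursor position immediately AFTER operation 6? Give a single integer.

After op 1 (end): buf='AIO' cursor=3
After op 2 (left): buf='AIO' cursor=2
After op 3 (left): buf='AIO' cursor=1
After op 4 (insert('J')): buf='AJIO' cursor=2
After op 5 (insert('Q')): buf='AJQIO' cursor=3
After op 6 (home): buf='AJQIO' cursor=0

Answer: 0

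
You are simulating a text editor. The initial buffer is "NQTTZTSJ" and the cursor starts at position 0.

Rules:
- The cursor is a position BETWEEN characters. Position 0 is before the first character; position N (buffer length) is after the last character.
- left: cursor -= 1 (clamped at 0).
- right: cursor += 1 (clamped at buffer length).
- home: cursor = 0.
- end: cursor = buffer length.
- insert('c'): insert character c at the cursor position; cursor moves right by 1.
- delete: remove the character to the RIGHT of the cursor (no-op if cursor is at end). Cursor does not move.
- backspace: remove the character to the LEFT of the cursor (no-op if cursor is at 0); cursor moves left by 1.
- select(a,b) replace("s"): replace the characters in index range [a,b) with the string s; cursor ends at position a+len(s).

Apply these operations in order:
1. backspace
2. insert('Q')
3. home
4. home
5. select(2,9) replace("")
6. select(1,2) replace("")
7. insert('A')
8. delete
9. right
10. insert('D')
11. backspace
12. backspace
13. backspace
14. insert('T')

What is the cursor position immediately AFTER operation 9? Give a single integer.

Answer: 2

Derivation:
After op 1 (backspace): buf='NQTTZTSJ' cursor=0
After op 2 (insert('Q')): buf='QNQTTZTSJ' cursor=1
After op 3 (home): buf='QNQTTZTSJ' cursor=0
After op 4 (home): buf='QNQTTZTSJ' cursor=0
After op 5 (select(2,9) replace("")): buf='QN' cursor=2
After op 6 (select(1,2) replace("")): buf='Q' cursor=1
After op 7 (insert('A')): buf='QA' cursor=2
After op 8 (delete): buf='QA' cursor=2
After op 9 (right): buf='QA' cursor=2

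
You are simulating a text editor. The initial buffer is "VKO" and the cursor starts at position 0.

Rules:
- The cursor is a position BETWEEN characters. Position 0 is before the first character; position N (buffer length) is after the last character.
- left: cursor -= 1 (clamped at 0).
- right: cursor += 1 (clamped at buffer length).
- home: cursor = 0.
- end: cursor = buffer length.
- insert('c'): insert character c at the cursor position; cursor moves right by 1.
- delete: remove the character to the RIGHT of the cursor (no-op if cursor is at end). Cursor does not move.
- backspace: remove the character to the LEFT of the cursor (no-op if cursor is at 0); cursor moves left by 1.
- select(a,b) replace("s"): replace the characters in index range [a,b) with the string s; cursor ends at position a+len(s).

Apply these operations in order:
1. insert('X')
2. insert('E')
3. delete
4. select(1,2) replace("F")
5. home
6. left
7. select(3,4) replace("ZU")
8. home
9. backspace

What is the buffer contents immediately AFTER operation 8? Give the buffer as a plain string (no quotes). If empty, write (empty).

Answer: XFKZU

Derivation:
After op 1 (insert('X')): buf='XVKO' cursor=1
After op 2 (insert('E')): buf='XEVKO' cursor=2
After op 3 (delete): buf='XEKO' cursor=2
After op 4 (select(1,2) replace("F")): buf='XFKO' cursor=2
After op 5 (home): buf='XFKO' cursor=0
After op 6 (left): buf='XFKO' cursor=0
After op 7 (select(3,4) replace("ZU")): buf='XFKZU' cursor=5
After op 8 (home): buf='XFKZU' cursor=0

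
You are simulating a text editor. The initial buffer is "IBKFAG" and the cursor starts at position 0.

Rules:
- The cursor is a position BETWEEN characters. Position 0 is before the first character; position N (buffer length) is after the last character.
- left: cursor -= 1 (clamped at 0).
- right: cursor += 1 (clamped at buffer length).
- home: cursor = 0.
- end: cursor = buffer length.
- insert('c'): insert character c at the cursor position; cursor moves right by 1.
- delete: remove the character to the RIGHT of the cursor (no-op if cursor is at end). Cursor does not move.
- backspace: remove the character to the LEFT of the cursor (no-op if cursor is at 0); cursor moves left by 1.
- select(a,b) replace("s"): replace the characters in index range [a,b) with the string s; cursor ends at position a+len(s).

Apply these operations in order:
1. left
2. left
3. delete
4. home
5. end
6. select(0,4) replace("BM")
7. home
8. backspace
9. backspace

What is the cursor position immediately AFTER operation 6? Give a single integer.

Answer: 2

Derivation:
After op 1 (left): buf='IBKFAG' cursor=0
After op 2 (left): buf='IBKFAG' cursor=0
After op 3 (delete): buf='BKFAG' cursor=0
After op 4 (home): buf='BKFAG' cursor=0
After op 5 (end): buf='BKFAG' cursor=5
After op 6 (select(0,4) replace("BM")): buf='BMG' cursor=2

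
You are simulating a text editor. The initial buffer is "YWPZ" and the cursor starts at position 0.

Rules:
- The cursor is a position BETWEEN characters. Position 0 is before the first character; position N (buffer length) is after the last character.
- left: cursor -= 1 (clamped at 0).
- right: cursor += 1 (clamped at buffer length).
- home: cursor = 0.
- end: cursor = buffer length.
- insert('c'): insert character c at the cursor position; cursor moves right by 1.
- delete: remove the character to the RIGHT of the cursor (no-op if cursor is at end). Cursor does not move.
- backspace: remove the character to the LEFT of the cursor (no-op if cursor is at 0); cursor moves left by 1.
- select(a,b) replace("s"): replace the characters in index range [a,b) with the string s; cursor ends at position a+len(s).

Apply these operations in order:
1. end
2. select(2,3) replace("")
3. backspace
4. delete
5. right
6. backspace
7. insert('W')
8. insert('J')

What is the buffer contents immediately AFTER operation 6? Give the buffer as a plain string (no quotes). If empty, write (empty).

Answer: (empty)

Derivation:
After op 1 (end): buf='YWPZ' cursor=4
After op 2 (select(2,3) replace("")): buf='YWZ' cursor=2
After op 3 (backspace): buf='YZ' cursor=1
After op 4 (delete): buf='Y' cursor=1
After op 5 (right): buf='Y' cursor=1
After op 6 (backspace): buf='(empty)' cursor=0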